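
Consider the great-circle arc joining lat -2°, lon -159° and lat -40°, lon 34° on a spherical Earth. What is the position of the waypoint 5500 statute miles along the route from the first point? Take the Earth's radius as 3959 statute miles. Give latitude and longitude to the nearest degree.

≈ lat -73°, lon 142°

From cos δ = sin φ₁ sin φ₂ + cos φ₁ cos φ₂ cos Δλ, the central angle is δ ≈ 2.380 rad (136.3°). The total great-circle distance is δ·R ≈ 2.380 × 3959 ≈ 9421 mi, so the target fraction is f = 5500/9421 ≈ 0.584.
Interpolate at f ≈ 0.584 with slerp weights a = sin((1−f)δ)/sin δ ≈ 1.211, b = sin(fδ)/sin δ ≈ 1.425.
p = a·p₁ + b·p₂ ≈ (-0.225, 0.176, -0.958); φ = arcsin(p_z) ≈ -73.36°, λ = atan2(p_y, p_x) ≈ 141.95°.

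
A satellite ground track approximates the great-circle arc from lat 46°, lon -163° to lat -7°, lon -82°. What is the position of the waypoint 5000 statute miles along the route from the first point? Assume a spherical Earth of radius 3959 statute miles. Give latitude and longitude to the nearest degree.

≈ lat 5°, lon -93°

Convert each endpoint to a unit vector on the sphere (x = cos φ cos λ, y = cos φ sin λ, z = sin φ).
The central angle between the endpoints is δ = arccos(p₁·p₂) ≈ 1.551 rad (88.8°). The total great-circle distance is δ·R ≈ 1.551 × 3959 ≈ 6139 mi, so the target fraction is f = 5000/6139 ≈ 0.814.
Interpolate at f ≈ 0.814 with slerp weights a = sin((1−f)δ)/sin δ ≈ 0.284, b = sin(fδ)/sin δ ≈ 0.953.
p = a·p₁ + b·p₂ ≈ (-0.057, -0.995, 0.088); φ = arcsin(p_z) ≈ 5.05°, λ = atan2(p_y, p_x) ≈ -93.27°.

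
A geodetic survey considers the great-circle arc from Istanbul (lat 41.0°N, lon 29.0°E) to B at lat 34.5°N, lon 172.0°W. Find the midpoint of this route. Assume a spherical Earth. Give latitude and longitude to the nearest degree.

≈ lat 76°N, lon 122°E

Write both endpoints as unit vectors p₁, p₂ with components (cos φ cos λ, cos φ sin λ, sin φ).
The central angle between the endpoints is δ = arccos(p₁·p₂) ≈ 1.781 rad (102.1°).
Interpolate at f = 1/2 with slerp weights a = sin((1−f)δ)/sin δ ≈ 0.795, b = sin(fδ)/sin δ ≈ 0.795.
p = a·p₁ + b·p₂ ≈ (-0.124, 0.200, 0.972); φ = arcsin(p_z) ≈ 76.40°, λ = atan2(p_y, p_x) ≈ 121.85°.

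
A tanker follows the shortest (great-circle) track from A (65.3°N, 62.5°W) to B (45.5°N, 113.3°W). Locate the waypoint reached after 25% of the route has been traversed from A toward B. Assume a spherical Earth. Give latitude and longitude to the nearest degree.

≈ (63°N, 81°W)

Convert each endpoint to a unit vector on the sphere (x = cos φ cos λ, y = cos φ sin λ, z = sin φ).
The central angle between the endpoints is δ = arccos(p₁·p₂) ≈ 0.586 rad (33.6°).
Interpolate at f = 0.25 with slerp weights a = sin((1−f)δ)/sin δ ≈ 0.769, b = sin(fδ)/sin δ ≈ 0.264.
p = a·p₁ + b·p₂ ≈ (0.075, -0.455, 0.887); φ = arcsin(p_z) ≈ 62.53°, λ = atan2(p_y, p_x) ≈ -80.61°.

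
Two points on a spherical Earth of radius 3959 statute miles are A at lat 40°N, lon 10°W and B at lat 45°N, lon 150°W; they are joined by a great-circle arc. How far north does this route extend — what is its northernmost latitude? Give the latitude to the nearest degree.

≈ 70°N

The great circle lies in the plane with unit normal n̂ = (p₁ × p₂)/|p₁ × p₂|.
Here n̂_z ≈ -0.348; the vertex latitude is φ_max = arccos|n̂_z| ≈ 69.6°.
Check via Clairaut: cos φ_max = |cos φ₁| · sin C = cos(40.0°)·sin(27.1°) ≈ 0.348, again giving ≈ 69.6°.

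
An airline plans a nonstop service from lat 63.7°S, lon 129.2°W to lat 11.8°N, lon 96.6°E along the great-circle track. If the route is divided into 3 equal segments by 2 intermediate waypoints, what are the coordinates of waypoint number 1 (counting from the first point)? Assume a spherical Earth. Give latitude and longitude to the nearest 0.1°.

Convert each endpoint to a unit vector on the sphere (x = cos φ cos λ, y = cos φ sin λ, z = sin φ).
The central angle between the endpoints is δ = arccos(p₁·p₂) ≈ 2.078 rad (119.1°).
Interpolate at f = 1/3 with slerp weights a = sin((1−f)δ)/sin δ ≈ 1.124, b = sin(fδ)/sin δ ≈ 0.731.
p = a·p₁ + b·p₂ ≈ (-0.397, 0.324, -0.859); φ = arcsin(p_z) ≈ -59.16°, λ = atan2(p_y, p_x) ≈ 140.76°.

≈ lat 59.2°S, lon 140.8°E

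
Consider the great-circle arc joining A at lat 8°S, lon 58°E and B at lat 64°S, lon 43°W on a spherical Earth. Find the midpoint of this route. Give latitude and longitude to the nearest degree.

≈ lat 46°S, lon 33°E

Convert each endpoint to a unit vector on the sphere (x = cos φ cos λ, y = cos φ sin λ, z = sin φ).
The central angle between the endpoints is δ = arccos(p₁·p₂) ≈ 1.529 rad (87.6°).
Interpolate at f = 1/2 with slerp weights a = sin((1−f)δ)/sin δ ≈ 0.693, b = sin(fδ)/sin δ ≈ 0.693.
p = a·p₁ + b·p₂ ≈ (0.586, 0.375, -0.719); φ = arcsin(p_z) ≈ -45.97°, λ = atan2(p_y, p_x) ≈ 32.61°.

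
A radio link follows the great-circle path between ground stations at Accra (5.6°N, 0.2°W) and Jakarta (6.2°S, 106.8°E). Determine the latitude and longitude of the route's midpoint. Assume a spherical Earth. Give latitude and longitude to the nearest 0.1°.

≈ 0.5°S, 53.3°E

Write both endpoints as unit vectors p₁, p₂ with components (cos φ cos λ, cos φ sin λ, sin φ).
The central angle between the endpoints is δ = arccos(p₁·p₂) ≈ 1.875 rad (107.4°).
Interpolate at f = 1/2 with slerp weights a = sin((1−f)δ)/sin δ ≈ 0.845, b = sin(fδ)/sin δ ≈ 0.845.
p = a·p₁ + b·p₂ ≈ (0.598, 0.801, -0.009); φ = arcsin(p_z) ≈ -0.50°, λ = atan2(p_y, p_x) ≈ 53.26°.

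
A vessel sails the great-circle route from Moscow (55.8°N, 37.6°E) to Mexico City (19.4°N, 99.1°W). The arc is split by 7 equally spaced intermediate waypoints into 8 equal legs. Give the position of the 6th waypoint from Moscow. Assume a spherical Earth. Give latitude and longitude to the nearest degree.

The haversine formula gives a central angle δ ≈ 1.682 rad (96.4°) between the endpoints.
Interpolate at f = 6/8 with slerp weights a = sin((1−f)δ)/sin δ ≈ 0.411, b = sin(fδ)/sin δ ≈ 0.959.
p = a·p₁ + b·p₂ ≈ (0.040, -0.752, 0.658); φ = arcsin(p_z) ≈ 41.16°, λ = atan2(p_y, p_x) ≈ -86.96°.

≈ 41°N, 87°W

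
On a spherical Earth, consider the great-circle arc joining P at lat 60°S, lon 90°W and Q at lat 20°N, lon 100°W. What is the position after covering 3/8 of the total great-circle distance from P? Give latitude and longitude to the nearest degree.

≈ lat 30°S, lon 96°W

Convert each endpoint to a unit vector on the sphere (x = cos φ cos λ, y = cos φ sin λ, z = sin φ).
The central angle between the endpoints is δ = arccos(p₁·p₂) ≈ 1.404 rad (80.4°).
Interpolate at f = 3/8 with slerp weights a = sin((1−f)δ)/sin δ ≈ 0.780, b = sin(fδ)/sin δ ≈ 0.509.
p = a·p₁ + b·p₂ ≈ (-0.083, -0.861, -0.501); φ = arcsin(p_z) ≈ -30.07°, λ = atan2(p_y, p_x) ≈ -95.51°.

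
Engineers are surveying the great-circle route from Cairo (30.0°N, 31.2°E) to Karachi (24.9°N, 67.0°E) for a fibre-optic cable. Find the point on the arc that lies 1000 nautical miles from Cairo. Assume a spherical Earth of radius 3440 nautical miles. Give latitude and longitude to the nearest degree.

Write both endpoints as unit vectors p₁, p₂ with components (cos φ cos λ, cos φ sin λ, sin φ).
The central angle between the endpoints is δ = arccos(p₁·p₂) ≈ 0.559 rad (32.0°). The total great-circle distance is δ·R ≈ 0.559 × 3440 ≈ 1924 nmi, so the target fraction is f = 1000/1924 ≈ 0.520.
Interpolate at f ≈ 0.520 with slerp weights a = sin((1−f)δ)/sin δ ≈ 0.500, b = sin(fδ)/sin δ ≈ 0.540.
p = a·p₁ + b·p₂ ≈ (0.562, 0.675, 0.478); φ = arcsin(p_z) ≈ 28.52°, λ = atan2(p_y, p_x) ≈ 50.24°.

≈ 29°N, 50°E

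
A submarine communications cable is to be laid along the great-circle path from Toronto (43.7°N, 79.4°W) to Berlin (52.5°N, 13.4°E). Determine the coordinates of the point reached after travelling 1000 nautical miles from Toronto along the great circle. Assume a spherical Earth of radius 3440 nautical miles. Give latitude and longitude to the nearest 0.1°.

The haversine formula gives a central angle δ ≈ 1.016 rad (58.2°) between the endpoints. The total great-circle distance is δ·R ≈ 1.016 × 3440 ≈ 3496 nmi, so the target fraction is f = 1000/3496 ≈ 0.286.
Interpolate at f ≈ 0.286 with slerp weights a = sin((1−f)δ)/sin δ ≈ 0.780, b = sin(fδ)/sin δ ≈ 0.337.
p = a·p₁ + b·p₂ ≈ (0.303, -0.507, 0.807); φ = arcsin(p_z) ≈ 53.78°, λ = atan2(p_y, p_x) ≈ -59.10°.

≈ 53.8°N, 59.1°W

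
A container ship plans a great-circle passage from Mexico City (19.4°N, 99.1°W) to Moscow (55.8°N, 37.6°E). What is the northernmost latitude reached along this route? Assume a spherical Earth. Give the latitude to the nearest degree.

The great circle lies in the plane with unit normal n̂ = (p₁ × p₂)/|p₁ × p₂|.
Here n̂_z ≈ +0.366; the vertex latitude is φ_max = arccos|n̂_z| ≈ 68.5°.
Check via Clairaut: cos φ_max = |cos φ₁| · sin C = cos(19.4°)·sin(22.8°) ≈ 0.366, again giving ≈ 68.5°.

≈ 69°N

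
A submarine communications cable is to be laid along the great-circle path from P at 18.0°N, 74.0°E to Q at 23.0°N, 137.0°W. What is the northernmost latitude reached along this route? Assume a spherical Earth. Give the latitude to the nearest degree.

The great circle lies in the plane with unit normal n̂ = (p₁ × p₂)/|p₁ × p₂|.
Here n̂_z ≈ +0.580; the vertex latitude is φ_max = arccos|n̂_z| ≈ 54.5°.

≈ 55°N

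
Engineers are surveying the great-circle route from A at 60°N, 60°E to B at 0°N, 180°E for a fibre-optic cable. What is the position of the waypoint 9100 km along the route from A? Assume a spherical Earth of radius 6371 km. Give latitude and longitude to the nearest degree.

≈ 20°N, 169°E

The haversine formula gives a central angle δ ≈ 1.823 rad (104.5°) between the endpoints. The total great-circle distance is δ·R ≈ 1.823 × 6371 ≈ 11617 km, so the target fraction is f = 9100/11617 ≈ 0.783.
Interpolate at f ≈ 0.783 with slerp weights a = sin((1−f)δ)/sin δ ≈ 0.398, b = sin(fδ)/sin δ ≈ 1.022.
p = a·p₁ + b·p₂ ≈ (-0.923, 0.172, 0.344); φ = arcsin(p_z) ≈ 20.14°, λ = atan2(p_y, p_x) ≈ 169.43°.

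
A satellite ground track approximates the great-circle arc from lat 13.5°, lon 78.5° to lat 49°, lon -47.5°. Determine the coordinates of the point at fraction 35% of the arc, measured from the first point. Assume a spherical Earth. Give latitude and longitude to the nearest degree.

≈ lat 42°, lon 54°

From cos δ = sin φ₁ sin φ₂ + cos φ₁ cos φ₂ cos Δλ, the central angle is δ ≈ 1.771 rad (101.5°).
Interpolate at f = 0.35 with slerp weights a = sin((1−f)δ)/sin δ ≈ 0.932, b = sin(fδ)/sin δ ≈ 0.593.
p = a·p₁ + b·p₂ ≈ (0.443, 0.601, 0.665); φ = arcsin(p_z) ≈ 41.67°, λ = atan2(p_y, p_x) ≈ 53.59°.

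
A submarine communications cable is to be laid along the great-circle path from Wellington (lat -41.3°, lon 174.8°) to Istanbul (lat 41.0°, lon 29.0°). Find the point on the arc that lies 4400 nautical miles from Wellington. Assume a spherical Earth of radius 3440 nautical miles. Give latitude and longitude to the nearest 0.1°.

≈ lat -3.2°, lon 104.4°

The haversine formula gives a central angle δ ≈ 2.695 rad (154.4°) between the endpoints. The total great-circle distance is δ·R ≈ 2.695 × 3440 ≈ 9271 nmi, so the target fraction is f = 4400/9271 ≈ 0.475.
Interpolate at f ≈ 0.475 with slerp weights a = sin((1−f)δ)/sin δ ≈ 2.288, b = sin(fδ)/sin δ ≈ 2.218.
p = a·p₁ + b·p₂ ≈ (-0.248, 0.967, -0.055); φ = arcsin(p_z) ≈ -3.15°, λ = atan2(p_y, p_x) ≈ 104.37°.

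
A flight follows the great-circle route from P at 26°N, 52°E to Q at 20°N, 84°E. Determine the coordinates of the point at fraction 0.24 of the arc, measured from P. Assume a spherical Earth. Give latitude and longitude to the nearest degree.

≈ 25°N, 60°E

Convert each endpoint to a unit vector on the sphere (x = cos φ cos λ, y = cos φ sin λ, z = sin φ).
The central angle between the endpoints is δ = arccos(p₁·p₂) ≈ 0.523 rad (30.0°).
Interpolate at f = 0.24 with slerp weights a = sin((1−f)δ)/sin δ ≈ 0.775, b = sin(fδ)/sin δ ≈ 0.251.
p = a·p₁ + b·p₂ ≈ (0.453, 0.783, 0.425); φ = arcsin(p_z) ≈ 25.18°, λ = atan2(p_y, p_x) ≈ 59.93°.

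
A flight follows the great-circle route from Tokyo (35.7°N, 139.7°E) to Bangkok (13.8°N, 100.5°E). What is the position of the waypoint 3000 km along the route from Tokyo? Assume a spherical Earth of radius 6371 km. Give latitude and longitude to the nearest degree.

Convert each endpoint to a unit vector on the sphere (x = cos φ cos λ, y = cos φ sin λ, z = sin φ).
The central angle between the endpoints is δ = arccos(p₁·p₂) ≈ 0.722 rad (41.4°). The total great-circle distance is δ·R ≈ 0.722 × 6371 ≈ 4601 km, so the target fraction is f = 3000/4601 ≈ 0.652.
Interpolate at f ≈ 0.652 with slerp weights a = sin((1−f)δ)/sin δ ≈ 0.376, b = sin(fδ)/sin δ ≈ 0.686.
p = a·p₁ + b·p₂ ≈ (-0.354, 0.853, 0.383); φ = arcsin(p_z) ≈ 22.53°, λ = atan2(p_y, p_x) ≈ 112.57°.

≈ 23°N, 113°E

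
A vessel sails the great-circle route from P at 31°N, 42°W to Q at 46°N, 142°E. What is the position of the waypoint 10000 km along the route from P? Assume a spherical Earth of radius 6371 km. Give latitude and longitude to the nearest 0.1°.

≈ 58.9°N, 143.5°E

Write both endpoints as unit vectors p₁, p₂ with components (cos φ cos λ, cos φ sin λ, sin φ).
The central angle between the endpoints is δ = arccos(p₁·p₂) ≈ 1.796 rad (102.9°). The total great-circle distance is δ·R ≈ 1.796 × 6371 ≈ 11444 km, so the target fraction is f = 10000/11444 ≈ 0.874.
Interpolate at f ≈ 0.874 with slerp weights a = sin((1−f)δ)/sin δ ≈ 0.230, b = sin(fδ)/sin δ ≈ 1.026.
p = a·p₁ + b·p₂ ≈ (-0.415, 0.307, 0.857); φ = arcsin(p_z) ≈ 58.95°, λ = atan2(p_y, p_x) ≈ 143.53°.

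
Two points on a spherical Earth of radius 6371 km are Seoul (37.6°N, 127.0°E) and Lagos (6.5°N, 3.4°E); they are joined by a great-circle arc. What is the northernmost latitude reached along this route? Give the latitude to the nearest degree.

≈ 45°N

The great circle lies in the plane with unit normal n̂ = (p₁ × p₂)/|p₁ × p₂|.
Here n̂_z ≈ -0.705; the vertex latitude is φ_max = arccos|n̂_z| ≈ 45.2°.
Check via Clairaut: cos φ_max = |cos φ₁| · sin C = cos(37.6°)·sin(62.8°) ≈ 0.705, again giving ≈ 45.2°.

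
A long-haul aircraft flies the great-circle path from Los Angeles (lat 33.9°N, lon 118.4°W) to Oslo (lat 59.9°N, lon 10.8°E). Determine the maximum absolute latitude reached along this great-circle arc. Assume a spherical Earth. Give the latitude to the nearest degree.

≈ 71°N

The great circle lies in the plane with unit normal n̂ = (p₁ × p₂)/|p₁ × p₂|.
Here n̂_z ≈ +0.331; the vertex latitude is φ_max = arccos|n̂_z| ≈ 70.7°.
Check via Clairaut: cos φ_max = |cos φ₁| · sin C = cos(33.9°)·sin(23.5°) ≈ 0.331, again giving ≈ 70.7°.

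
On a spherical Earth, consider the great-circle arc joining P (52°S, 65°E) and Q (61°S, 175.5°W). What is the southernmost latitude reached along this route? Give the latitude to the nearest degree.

≈ 72°S

The great circle lies in the plane with unit normal n̂ = (p₁ × p₂)/|p₁ × p₂|.
Here n̂_z ≈ +0.309; the vertex latitude is φ_max = arccos|n̂_z| ≈ 72.0°.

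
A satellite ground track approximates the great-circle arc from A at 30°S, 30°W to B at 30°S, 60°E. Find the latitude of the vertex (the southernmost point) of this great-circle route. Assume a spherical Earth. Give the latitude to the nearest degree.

The great circle lies in the plane with unit normal n̂ = (p₁ × p₂)/|p₁ × p₂|.
Here n̂_z ≈ +0.775; the vertex latitude is φ_max = arccos|n̂_z| ≈ 39.2°.
Check via Clairaut: cos φ_max = |cos φ₁| · sin C = cos(30.0°)·sin(116.6°) ≈ 0.775, again giving ≈ 39.2°.

≈ 39°S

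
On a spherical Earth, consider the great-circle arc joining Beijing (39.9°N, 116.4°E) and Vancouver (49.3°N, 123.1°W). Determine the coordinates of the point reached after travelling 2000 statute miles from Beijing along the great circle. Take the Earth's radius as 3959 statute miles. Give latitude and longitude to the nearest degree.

From cos δ = sin φ₁ sin φ₂ + cos φ₁ cos φ₂ cos Δλ, the central angle is δ ≈ 1.336 rad (76.6°). The total great-circle distance is δ·R ≈ 1.336 × 3959 ≈ 5290 mi, so the target fraction is f = 2000/5290 ≈ 0.378.
Interpolate at f ≈ 0.378 with slerp weights a = sin((1−f)δ)/sin δ ≈ 0.759, b = sin(fδ)/sin δ ≈ 0.498.
p = a·p₁ + b·p₂ ≈ (-0.436, 0.250, 0.864); φ = arcsin(p_z) ≈ 59.81°, λ = atan2(p_y, p_x) ≈ 150.18°.

≈ (60°N, 150°E)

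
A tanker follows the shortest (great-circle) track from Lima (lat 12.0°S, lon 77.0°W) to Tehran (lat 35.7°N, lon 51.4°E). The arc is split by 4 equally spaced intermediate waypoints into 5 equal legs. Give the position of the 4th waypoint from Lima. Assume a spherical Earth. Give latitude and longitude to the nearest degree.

Convert each endpoint to a unit vector on the sphere (x = cos φ cos λ, y = cos φ sin λ, z = sin φ).
The central angle between the endpoints is δ = arccos(p₁·p₂) ≈ 2.233 rad (127.9°).
Interpolate at f = 4/5 with slerp weights a = sin((1−f)δ)/sin δ ≈ 0.548, b = sin(fδ)/sin δ ≈ 1.239.
p = a·p₁ + b·p₂ ≈ (0.748, 0.264, 0.609); φ = arcsin(p_z) ≈ 37.51°, λ = atan2(p_y, p_x) ≈ 19.45°.

≈ lat 38°N, lon 19°E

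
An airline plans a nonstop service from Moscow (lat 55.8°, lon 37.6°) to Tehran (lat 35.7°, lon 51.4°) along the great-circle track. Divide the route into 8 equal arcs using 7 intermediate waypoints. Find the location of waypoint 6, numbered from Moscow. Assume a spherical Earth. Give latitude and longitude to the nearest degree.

≈ lat 41°, lon 49°

Write both endpoints as unit vectors p₁, p₂ with components (cos φ cos λ, cos φ sin λ, sin φ).
The central angle between the endpoints is δ = arccos(p₁·p₂) ≈ 0.387 rad (22.2°).
Interpolate at f = 6/8 with slerp weights a = sin((1−f)δ)/sin δ ≈ 0.256, b = sin(fδ)/sin δ ≈ 0.758.
p = a·p₁ + b·p₂ ≈ (0.498, 0.569, 0.654); φ = arcsin(p_z) ≈ 40.86°, λ = atan2(p_y, p_x) ≈ 48.80°.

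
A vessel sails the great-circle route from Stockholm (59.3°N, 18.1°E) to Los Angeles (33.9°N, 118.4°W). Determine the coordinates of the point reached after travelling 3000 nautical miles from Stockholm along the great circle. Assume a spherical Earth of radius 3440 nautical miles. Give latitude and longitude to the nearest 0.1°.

≈ 60.6°N, 97.0°W

From cos δ = sin φ₁ sin φ₂ + cos φ₁ cos φ₂ cos Δλ, the central angle is δ ≈ 1.398 rad (80.1°). The total great-circle distance is δ·R ≈ 1.398 × 3440 ≈ 4808 nmi, so the target fraction is f = 3000/4808 ≈ 0.624.
Interpolate at f ≈ 0.624 with slerp weights a = sin((1−f)δ)/sin δ ≈ 0.509, b = sin(fδ)/sin δ ≈ 0.777.
p = a·p₁ + b·p₂ ≈ (-0.060, -0.487, 0.872); φ = arcsin(p_z) ≈ 60.64°, λ = atan2(p_y, p_x) ≈ -96.99°.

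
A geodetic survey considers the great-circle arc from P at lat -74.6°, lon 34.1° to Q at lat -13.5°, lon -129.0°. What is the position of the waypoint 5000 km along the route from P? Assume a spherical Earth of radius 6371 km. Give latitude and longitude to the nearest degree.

≈ lat -60°, lon -123°

From cos δ = sin φ₁ sin φ₂ + cos φ₁ cos φ₂ cos Δλ, the central angle is δ ≈ 1.593 rad (91.3°). The total great-circle distance is δ·R ≈ 1.593 × 6371 ≈ 10148 km, so the target fraction is f = 5000/10148 ≈ 0.493.
Interpolate at f ≈ 0.493 with slerp weights a = sin((1−f)δ)/sin δ ≈ 0.723, b = sin(fδ)/sin δ ≈ 0.707.
p = a·p₁ + b·p₂ ≈ (-0.274, -0.427, -0.862); φ = arcsin(p_z) ≈ -59.56°, λ = atan2(p_y, p_x) ≈ -122.68°.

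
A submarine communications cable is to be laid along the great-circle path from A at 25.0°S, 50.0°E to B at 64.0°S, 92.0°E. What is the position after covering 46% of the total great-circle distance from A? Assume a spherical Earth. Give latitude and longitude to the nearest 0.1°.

Write both endpoints as unit vectors p₁, p₂ with components (cos φ cos λ, cos φ sin λ, sin φ).
The central angle between the endpoints is δ = arccos(p₁·p₂) ≈ 0.830 rad (47.5°).
Interpolate at f = 0.46 with slerp weights a = sin((1−f)δ)/sin δ ≈ 0.587, b = sin(fδ)/sin δ ≈ 0.505.
p = a·p₁ + b·p₂ ≈ (0.334, 0.629, -0.702); φ = arcsin(p_z) ≈ -44.58°, λ = atan2(p_y, p_x) ≈ 62.00°.

≈ 44.6°S, 62.0°E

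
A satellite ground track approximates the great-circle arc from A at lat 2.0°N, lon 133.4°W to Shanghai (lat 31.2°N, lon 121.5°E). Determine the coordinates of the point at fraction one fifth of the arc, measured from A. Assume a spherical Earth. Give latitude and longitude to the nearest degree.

≈ lat 13°N, lon 151°W

Convert each endpoint to a unit vector on the sphere (x = cos φ cos λ, y = cos φ sin λ, z = sin φ).
The central angle between the endpoints is δ = arccos(p₁·p₂) ≈ 1.777 rad (101.8°).
Interpolate at f = 1/5 with slerp weights a = sin((1−f)δ)/sin δ ≈ 1.010, b = sin(fδ)/sin δ ≈ 0.355.
p = a·p₁ + b·p₂ ≈ (-0.853, -0.474, 0.219); φ = arcsin(p_z) ≈ 12.67°, λ = atan2(p_y, p_x) ≈ -150.91°.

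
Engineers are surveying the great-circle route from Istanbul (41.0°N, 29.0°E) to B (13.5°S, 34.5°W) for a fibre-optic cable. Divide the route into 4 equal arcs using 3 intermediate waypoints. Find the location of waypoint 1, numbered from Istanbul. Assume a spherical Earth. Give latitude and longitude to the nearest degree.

Write both endpoints as unit vectors p₁, p₂ with components (cos φ cos λ, cos φ sin λ, sin φ).
The central angle between the endpoints is δ = arccos(p₁·p₂) ≈ 1.396 rad (80.0°).
Interpolate at f = 1/4 with slerp weights a = sin((1−f)δ)/sin δ ≈ 0.879, b = sin(fδ)/sin δ ≈ 0.347.
p = a·p₁ + b·p₂ ≈ (0.859, 0.130, 0.496); φ = arcsin(p_z) ≈ 29.72°, λ = atan2(p_y, p_x) ≈ 8.64°.

≈ (30°N, 9°E)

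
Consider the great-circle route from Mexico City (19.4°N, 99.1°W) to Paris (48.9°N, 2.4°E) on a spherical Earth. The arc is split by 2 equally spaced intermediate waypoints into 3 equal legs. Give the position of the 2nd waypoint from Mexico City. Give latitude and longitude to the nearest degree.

Write both endpoints as unit vectors p₁, p₂ with components (cos φ cos λ, cos φ sin λ, sin φ).
The central angle between the endpoints is δ = arccos(p₁·p₂) ≈ 1.444 rad (82.7°).
Interpolate at f = 2/3 with slerp weights a = sin((1−f)δ)/sin δ ≈ 0.467, b = sin(fδ)/sin δ ≈ 0.827.
p = a·p₁ + b·p₂ ≈ (0.474, -0.412, 0.778); φ = arcsin(p_z) ≈ 51.12°, λ = atan2(p_y, p_x) ≈ -41.00°.

≈ 51°N, 41°W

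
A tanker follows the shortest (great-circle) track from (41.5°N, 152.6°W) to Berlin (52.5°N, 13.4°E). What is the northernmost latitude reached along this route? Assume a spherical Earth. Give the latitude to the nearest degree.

≈ 84°N

The great circle lies in the plane with unit normal n̂ = (p₁ × p₂)/|p₁ × p₂|.
Here n̂_z ≈ +0.111; the vertex latitude is φ_max = arccos|n̂_z| ≈ 83.6°.
Check via Clairaut: cos φ_max = |cos φ₁| · sin C = cos(41.5°)·sin(8.5°) ≈ 0.111, again giving ≈ 83.6°.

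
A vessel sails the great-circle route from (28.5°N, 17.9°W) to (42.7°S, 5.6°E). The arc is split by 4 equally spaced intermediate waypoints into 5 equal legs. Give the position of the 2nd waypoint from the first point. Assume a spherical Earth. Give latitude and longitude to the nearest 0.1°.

Convert each endpoint to a unit vector on the sphere (x = cos φ cos λ, y = cos φ sin λ, z = sin φ).
The central angle between the endpoints is δ = arccos(p₁·p₂) ≈ 1.299 rad (74.4°).
Interpolate at f = 2/5 with slerp weights a = sin((1−f)δ)/sin δ ≈ 0.730, b = sin(fδ)/sin δ ≈ 0.515.
p = a·p₁ + b·p₂ ≈ (0.987, -0.160, -0.001); φ = arcsin(p_z) ≈ -0.08°, λ = atan2(p_y, p_x) ≈ -9.21°.

≈ (0.1°S, 9.2°W)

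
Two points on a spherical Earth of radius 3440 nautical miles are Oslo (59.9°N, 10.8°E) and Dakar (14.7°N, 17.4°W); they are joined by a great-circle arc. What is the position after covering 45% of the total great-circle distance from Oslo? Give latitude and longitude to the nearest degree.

≈ 40°N, 7°W

From cos δ = sin φ₁ sin φ₂ + cos φ₁ cos φ₂ cos Δλ, the central angle is δ ≈ 0.867 rad (49.7°).
Interpolate at f = 0.45 with slerp weights a = sin((1−f)δ)/sin δ ≈ 0.602, b = sin(fδ)/sin δ ≈ 0.499.
p = a·p₁ + b·p₂ ≈ (0.757, -0.088, 0.647); φ = arcsin(p_z) ≈ 40.35°, λ = atan2(p_y, p_x) ≈ -6.61°.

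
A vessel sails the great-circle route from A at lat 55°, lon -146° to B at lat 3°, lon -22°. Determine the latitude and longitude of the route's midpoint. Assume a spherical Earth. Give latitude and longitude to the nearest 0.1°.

≈ lat 46.5°, lon -57.0°

From cos δ = sin φ₁ sin φ₂ + cos φ₁ cos φ₂ cos Δλ, the central angle is δ ≈ 1.852 rad (106.1°).
Interpolate at f = 1/2 with slerp weights a = sin((1−f)δ)/sin δ ≈ 0.832, b = sin(fδ)/sin δ ≈ 0.832.
p = a·p₁ + b·p₂ ≈ (0.375, -0.578, 0.725); φ = arcsin(p_z) ≈ 46.46°, λ = atan2(p_y, p_x) ≈ -57.05°.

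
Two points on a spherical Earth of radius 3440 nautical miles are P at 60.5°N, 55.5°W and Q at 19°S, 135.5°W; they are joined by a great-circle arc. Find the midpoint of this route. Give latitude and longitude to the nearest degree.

≈ 26°N, 110°W

Convert each endpoint to a unit vector on the sphere (x = cos φ cos λ, y = cos φ sin λ, z = sin φ).
The central angle between the endpoints is δ = arccos(p₁·p₂) ≈ 1.775 rad (101.7°).
Interpolate at f = 1/2 with slerp weights a = sin((1−f)δ)/sin δ ≈ 0.792, b = sin(fδ)/sin δ ≈ 0.792.
p = a·p₁ + b·p₂ ≈ (-0.313, -0.846, 0.431); φ = arcsin(p_z) ≈ 25.55°, λ = atan2(p_y, p_x) ≈ -110.31°.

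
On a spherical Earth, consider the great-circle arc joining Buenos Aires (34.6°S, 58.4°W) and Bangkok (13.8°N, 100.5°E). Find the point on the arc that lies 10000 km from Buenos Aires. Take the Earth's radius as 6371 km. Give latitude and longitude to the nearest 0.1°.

≈ 33.7°S, 58.9°E

Write both endpoints as unit vectors p₁, p₂ with components (cos φ cos λ, cos φ sin λ, sin φ).
The central angle between the endpoints is δ = arccos(p₁·p₂) ≈ 2.649 rad (151.8°). The total great-circle distance is δ·R ≈ 2.649 × 6371 ≈ 16878 km, so the target fraction is f = 10000/16878 ≈ 0.592.
Interpolate at f ≈ 0.592 with slerp weights a = sin((1−f)δ)/sin δ ≈ 1.865, b = sin(fδ)/sin δ ≈ 2.116.
p = a·p₁ + b·p₂ ≈ (0.430, 0.712, -0.555); φ = arcsin(p_z) ≈ -33.69°, λ = atan2(p_y, p_x) ≈ 58.87°.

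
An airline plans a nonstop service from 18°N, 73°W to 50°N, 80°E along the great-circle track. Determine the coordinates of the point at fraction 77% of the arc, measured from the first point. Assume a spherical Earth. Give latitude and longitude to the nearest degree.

From cos δ = sin φ₁ sin φ₂ + cos φ₁ cos φ₂ cos Δλ, the central angle is δ ≈ 1.884 rad (107.9°).
Interpolate at f = 0.77 with slerp weights a = sin((1−f)δ)/sin δ ≈ 0.441, b = sin(fδ)/sin δ ≈ 1.044.
p = a·p₁ + b·p₂ ≈ (0.239, 0.259, 0.936); φ = arcsin(p_z) ≈ 69.35°, λ = atan2(p_y, p_x) ≈ 47.30°.

≈ 69°N, 47°E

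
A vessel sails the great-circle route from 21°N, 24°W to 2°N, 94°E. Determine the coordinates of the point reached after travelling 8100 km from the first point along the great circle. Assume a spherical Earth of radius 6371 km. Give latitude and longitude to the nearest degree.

≈ 18°N, 54°E

From cos δ = sin φ₁ sin φ₂ + cos φ₁ cos φ₂ cos Δλ, the central angle is δ ≈ 2.010 rad (115.2°). The total great-circle distance is δ·R ≈ 2.010 × 6371 ≈ 12808 km, so the target fraction is f = 8100/12808 ≈ 0.632.
Interpolate at f ≈ 0.632 with slerp weights a = sin((1−f)δ)/sin δ ≈ 0.744, b = sin(fδ)/sin δ ≈ 1.056.
p = a·p₁ + b·p₂ ≈ (0.561, 0.770, 0.304); φ = arcsin(p_z) ≈ 17.67°, λ = atan2(p_y, p_x) ≈ 53.92°.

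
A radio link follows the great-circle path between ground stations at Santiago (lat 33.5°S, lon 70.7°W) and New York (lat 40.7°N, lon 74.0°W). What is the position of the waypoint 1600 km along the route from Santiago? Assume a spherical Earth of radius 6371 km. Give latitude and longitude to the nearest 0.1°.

≈ lat 19.1°S, lon 71.4°W

The haversine formula gives a central angle δ ≈ 1.296 rad (74.3°) between the endpoints. The total great-circle distance is δ·R ≈ 1.296 × 6371 ≈ 8258 km, so the target fraction is f = 1600/8258 ≈ 0.194.
Interpolate at f ≈ 0.194 with slerp weights a = sin((1−f)δ)/sin δ ≈ 0.899, b = sin(fδ)/sin δ ≈ 0.258.
p = a·p₁ + b·p₂ ≈ (0.302, -0.895, -0.328); φ = arcsin(p_z) ≈ -19.12°, λ = atan2(p_y, p_x) ≈ -71.38°.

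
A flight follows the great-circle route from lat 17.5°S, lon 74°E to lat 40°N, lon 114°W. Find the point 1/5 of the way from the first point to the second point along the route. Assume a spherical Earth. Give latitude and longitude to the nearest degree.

≈ lat 13°N, lon 82°E

The haversine formula gives a central angle δ ≈ 2.731 rad (156.5°) between the endpoints.
Interpolate at f = 1/5 with slerp weights a = sin((1−f)δ)/sin δ ≈ 2.047, b = sin(fδ)/sin δ ≈ 1.300.
p = a·p₁ + b·p₂ ≈ (0.133, 0.966, 0.220); φ = arcsin(p_z) ≈ 12.73°, λ = atan2(p_y, p_x) ≈ 82.17°.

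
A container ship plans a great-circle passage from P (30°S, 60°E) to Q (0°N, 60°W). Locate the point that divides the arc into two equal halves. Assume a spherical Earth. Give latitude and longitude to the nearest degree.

From cos δ = sin φ₁ sin φ₂ + cos φ₁ cos φ₂ cos Δλ, the central angle is δ ≈ 2.019 rad (115.7°).
Interpolate at f = 1/2 with slerp weights a = sin((1−f)δ)/sin δ ≈ 0.939, b = sin(fδ)/sin δ ≈ 0.939.
p = a·p₁ + b·p₂ ≈ (0.876, -0.109, -0.470); φ = arcsin(p_z) ≈ -28.00°, λ = atan2(p_y, p_x) ≈ -7.09°.

≈ (28°S, 7°W)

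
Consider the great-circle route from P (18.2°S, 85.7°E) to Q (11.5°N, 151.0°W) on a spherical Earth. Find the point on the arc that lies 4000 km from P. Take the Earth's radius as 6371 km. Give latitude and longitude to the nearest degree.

The haversine formula gives a central angle δ ≈ 2.181 rad (125.0°) between the endpoints. The total great-circle distance is δ·R ≈ 2.181 × 6371 ≈ 13898 km, so the target fraction is f = 4000/13898 ≈ 0.288.
Interpolate at f ≈ 0.288 with slerp weights a = sin((1−f)δ)/sin δ ≈ 1.220, b = sin(fδ)/sin δ ≈ 0.717.
p = a·p₁ + b·p₂ ≈ (-0.528, 0.815, -0.238); φ = arcsin(p_z) ≈ -13.78°, λ = atan2(p_y, p_x) ≈ 122.90°.

≈ (14°S, 123°E)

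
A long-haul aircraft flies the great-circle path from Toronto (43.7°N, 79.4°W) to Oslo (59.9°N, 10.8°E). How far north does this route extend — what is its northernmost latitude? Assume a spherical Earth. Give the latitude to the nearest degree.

The great circle lies in the plane with unit normal n̂ = (p₁ × p₂)/|p₁ × p₂|.
Here n̂_z ≈ +0.452; the vertex latitude is φ_max = arccos|n̂_z| ≈ 63.1°.
Check via Clairaut: cos φ_max = |cos φ₁| · sin C = cos(43.7°)·sin(38.7°) ≈ 0.452, again giving ≈ 63.1°.

≈ 63°N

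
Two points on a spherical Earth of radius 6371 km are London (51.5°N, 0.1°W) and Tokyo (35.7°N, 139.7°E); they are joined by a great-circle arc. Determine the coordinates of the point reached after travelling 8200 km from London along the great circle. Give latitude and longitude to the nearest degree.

≈ 47°N, 133°E

Convert each endpoint to a unit vector on the sphere (x = cos φ cos λ, y = cos φ sin λ, z = sin φ).
The central angle between the endpoints is δ = arccos(p₁·p₂) ≈ 1.500 rad (86.0°). The total great-circle distance is δ·R ≈ 1.500 × 6371 ≈ 9558 km, so the target fraction is f = 8200/9558 ≈ 0.858.
Interpolate at f ≈ 0.858 with slerp weights a = sin((1−f)δ)/sin δ ≈ 0.212, b = sin(fδ)/sin δ ≈ 0.962.
p = a·p₁ + b·p₂ ≈ (-0.464, 0.505, 0.728); φ = arcsin(p_z) ≈ 46.68°, λ = atan2(p_y, p_x) ≈ 132.57°.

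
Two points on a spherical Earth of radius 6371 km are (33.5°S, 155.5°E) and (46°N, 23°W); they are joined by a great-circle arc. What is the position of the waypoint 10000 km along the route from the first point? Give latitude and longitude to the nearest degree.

≈ (56°N, 147°E)

Convert each endpoint to a unit vector on the sphere (x = cos φ cos λ, y = cos φ sin λ, z = sin φ).
The central angle between the endpoints is δ = arccos(p₁·p₂) ≈ 2.923 rad (167.4°). The total great-circle distance is δ·R ≈ 2.923 × 6371 ≈ 18619 km, so the target fraction is f = 10000/18619 ≈ 0.537.
Interpolate at f ≈ 0.537 with slerp weights a = sin((1−f)δ)/sin δ ≈ 4.492, b = sin(fδ)/sin δ ≈ 4.601.
p = a·p₁ + b·p₂ ≈ (-0.467, 0.305, 0.830); φ = arcsin(p_z) ≈ 56.13°, λ = atan2(p_y, p_x) ≈ 146.87°.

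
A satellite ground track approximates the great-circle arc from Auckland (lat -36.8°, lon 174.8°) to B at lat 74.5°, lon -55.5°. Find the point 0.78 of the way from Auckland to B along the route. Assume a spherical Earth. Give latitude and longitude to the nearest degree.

Convert each endpoint to a unit vector on the sphere (x = cos φ cos λ, y = cos φ sin λ, z = sin φ).
The central angle between the endpoints is δ = arccos(p₁·p₂) ≈ 2.366 rad (135.6°).
Interpolate at f = 0.78 with slerp weights a = sin((1−f)δ)/sin δ ≈ 0.710, b = sin(fδ)/sin δ ≈ 1.375.
p = a·p₁ + b·p₂ ≈ (-0.358, -0.251, 0.899); φ = arcsin(p_z) ≈ 64.05°, λ = atan2(p_y, p_x) ≈ -144.96°.

≈ lat 64°, lon -145°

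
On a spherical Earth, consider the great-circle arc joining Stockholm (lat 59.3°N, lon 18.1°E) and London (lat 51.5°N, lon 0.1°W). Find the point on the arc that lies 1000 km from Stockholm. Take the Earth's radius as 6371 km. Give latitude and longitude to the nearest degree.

≈ lat 54°N, lon 5°E

Convert each endpoint to a unit vector on the sphere (x = cos φ cos λ, y = cos φ sin λ, z = sin φ).
The central angle between the endpoints is δ = arccos(p₁·p₂) ≈ 0.225 rad (12.9°). The total great-circle distance is δ·R ≈ 0.225 × 6371 ≈ 1432 km, so the target fraction is f = 1000/1432 ≈ 0.698.
Interpolate at f ≈ 0.698 with slerp weights a = sin((1−f)δ)/sin δ ≈ 0.304, b = sin(fδ)/sin δ ≈ 0.701.
p = a·p₁ + b·p₂ ≈ (0.584, 0.047, 0.810); φ = arcsin(p_z) ≈ 54.12°, λ = atan2(p_y, p_x) ≈ 4.64°.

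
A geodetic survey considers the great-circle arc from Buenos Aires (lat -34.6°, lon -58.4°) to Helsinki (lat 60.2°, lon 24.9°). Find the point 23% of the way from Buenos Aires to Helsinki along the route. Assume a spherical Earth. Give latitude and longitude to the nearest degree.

Convert each endpoint to a unit vector on the sphere (x = cos φ cos λ, y = cos φ sin λ, z = sin φ).
The central angle between the endpoints is δ = arccos(p₁·p₂) ≈ 2.032 rad (116.4°).
Interpolate at f = 0.23 with slerp weights a = sin((1−f)δ)/sin δ ≈ 1.117, b = sin(fδ)/sin δ ≈ 0.503.
p = a·p₁ + b·p₂ ≈ (0.708, -0.678, -0.198); φ = arcsin(p_z) ≈ -11.39°, λ = atan2(p_y, p_x) ≈ -43.73°.

≈ lat -11°, lon -44°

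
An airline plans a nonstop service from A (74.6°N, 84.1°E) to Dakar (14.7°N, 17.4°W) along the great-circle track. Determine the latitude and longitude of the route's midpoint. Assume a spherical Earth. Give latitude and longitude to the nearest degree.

Convert each endpoint to a unit vector on the sphere (x = cos φ cos λ, y = cos φ sin λ, z = sin φ).
The central angle between the endpoints is δ = arccos(p₁·p₂) ≈ 1.376 rad (78.8°).
Interpolate at f = 1/2 with slerp weights a = sin((1−f)δ)/sin δ ≈ 0.647, b = sin(fδ)/sin δ ≈ 0.647.
p = a·p₁ + b·p₂ ≈ (0.615, -0.016, 0.788); φ = arcsin(p_z) ≈ 52.03°, λ = atan2(p_y, p_x) ≈ -1.51°.

≈ (52°N, 2°W)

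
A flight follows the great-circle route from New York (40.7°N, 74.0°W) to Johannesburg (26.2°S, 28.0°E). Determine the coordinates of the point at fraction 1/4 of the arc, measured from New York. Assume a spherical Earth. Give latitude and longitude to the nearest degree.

≈ 29°N, 42°W

Convert each endpoint to a unit vector on the sphere (x = cos φ cos λ, y = cos φ sin λ, z = sin φ).
The central angle between the endpoints is δ = arccos(p₁·p₂) ≈ 2.015 rad (115.4°).
Interpolate at f = 1/4 with slerp weights a = sin((1−f)δ)/sin δ ≈ 1.105, b = sin(fδ)/sin δ ≈ 0.534.
p = a·p₁ + b·p₂ ≈ (0.654, -0.580, 0.485); φ = arcsin(p_z) ≈ 29.00°, λ = atan2(p_y, p_x) ≈ -41.57°.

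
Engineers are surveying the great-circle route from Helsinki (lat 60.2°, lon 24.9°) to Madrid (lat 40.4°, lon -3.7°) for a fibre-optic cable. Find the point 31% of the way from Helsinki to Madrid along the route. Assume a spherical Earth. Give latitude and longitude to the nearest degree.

≈ lat 55°, lon 13°

Convert each endpoint to a unit vector on the sphere (x = cos φ cos λ, y = cos φ sin λ, z = sin φ).
The central angle between the endpoints is δ = arccos(p₁·p₂) ≈ 0.463 rad (26.5°).
Interpolate at f = 0.31 with slerp weights a = sin((1−f)δ)/sin δ ≈ 0.703, b = sin(fδ)/sin δ ≈ 0.320.
p = a·p₁ + b·p₂ ≈ (0.560, 0.131, 0.818); φ = arcsin(p_z) ≈ 54.86°, λ = atan2(p_y, p_x) ≈ 13.20°.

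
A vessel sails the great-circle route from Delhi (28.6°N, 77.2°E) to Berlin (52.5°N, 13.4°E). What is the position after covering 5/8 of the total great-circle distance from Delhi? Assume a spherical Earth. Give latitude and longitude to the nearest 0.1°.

≈ (48.0°N, 43.3°E)

Write both endpoints as unit vectors p₁, p₂ with components (cos φ cos λ, cos φ sin λ, sin φ).
The central angle between the endpoints is δ = arccos(p₁·p₂) ≈ 0.907 rad (52.0°).
Interpolate at f = 5/8 with slerp weights a = sin((1−f)δ)/sin δ ≈ 0.424, b = sin(fδ)/sin δ ≈ 0.682.
p = a·p₁ + b·p₂ ≈ (0.486, 0.459, 0.744); φ = arcsin(p_z) ≈ 48.05°, λ = atan2(p_y, p_x) ≈ 43.34°.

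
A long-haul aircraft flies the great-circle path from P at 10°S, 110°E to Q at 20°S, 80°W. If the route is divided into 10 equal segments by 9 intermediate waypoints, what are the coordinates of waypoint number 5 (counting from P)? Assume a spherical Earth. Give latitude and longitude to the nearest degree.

Write both endpoints as unit vectors p₁, p₂ with components (cos φ cos λ, cos φ sin λ, sin φ).
The central angle between the endpoints is δ = arccos(p₁·p₂) ≈ 2.591 rad (148.4°).
Interpolate at f = 5/10 with slerp weights a = sin((1−f)δ)/sin δ ≈ 1.838, b = sin(fδ)/sin δ ≈ 1.838.
p = a·p₁ + b·p₂ ≈ (-0.319, 0.000, -0.948); φ = arcsin(p_z) ≈ -71.39°, λ = atan2(p_y, p_x) ≈ 180.00°.

≈ 71°S, 180°E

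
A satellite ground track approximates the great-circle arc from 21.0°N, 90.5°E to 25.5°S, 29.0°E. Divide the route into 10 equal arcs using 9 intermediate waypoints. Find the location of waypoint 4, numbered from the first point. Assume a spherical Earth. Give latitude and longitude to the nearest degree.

≈ 2°N, 66°E

Write both endpoints as unit vectors p₁, p₂ with components (cos φ cos λ, cos φ sin λ, sin φ).
The central angle between the endpoints is δ = arccos(p₁·p₂) ≈ 1.320 rad (75.7°).
Interpolate at f = 4/10 with slerp weights a = sin((1−f)δ)/sin δ ≈ 0.735, b = sin(fδ)/sin δ ≈ 0.520.
p = a·p₁ + b·p₂ ≈ (0.405, 0.914, 0.039); φ = arcsin(p_z) ≈ 2.26°, λ = atan2(p_y, p_x) ≈ 66.11°.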